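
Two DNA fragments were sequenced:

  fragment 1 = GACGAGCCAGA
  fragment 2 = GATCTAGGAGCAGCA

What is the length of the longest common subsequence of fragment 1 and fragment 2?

10

One common subsequence of length 10: G [1,1] → A [2,2] → C [3,4] → G [4,8] → A [5,9] → G [6,10] → C [8,11] → A [9,12] → G [10,13] → A [11,15], and the DP table's final entry dp[11][15] is also 10, so no common subsequence is longer.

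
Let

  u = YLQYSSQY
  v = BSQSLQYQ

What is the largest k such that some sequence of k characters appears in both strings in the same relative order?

Let dp[i][j] be the LCS length of the first i characters of u and the first j characters of v. dp[i][j] = dp[i-1][j-1]+1 when the i-th and j-th characters match, else max(dp[i-1][j], dp[i][j-1]).
    ·  B  S  Q  S  L  Q  Y  Q
 ·  0  0  0  0  0  0  0  0  0
 Y  0  0  0  0  0  0  0  1  1
 L  0  0  0  0  0  1  1  1  1
 Q  0  0  0  1  1  1  2  2  2
 Y  0  0  0  1  1  1  2  3  3
 S  0  0  1  1  2  2  2  3  3
 S  0  0  1  1  2  2  2  3  3
 Q  0  0  1  2  2  2  3  3  4
 Y  0  0  1  2  2  2  3  4  4
dp[8][8] = 4. One LCS (by backtracking along matches): LQYQ.

4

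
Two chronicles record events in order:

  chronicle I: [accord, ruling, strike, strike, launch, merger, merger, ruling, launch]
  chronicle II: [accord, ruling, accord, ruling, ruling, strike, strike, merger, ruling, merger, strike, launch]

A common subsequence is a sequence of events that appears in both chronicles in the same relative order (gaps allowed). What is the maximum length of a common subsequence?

Pick accord (chronicle I #1, chronicle II #3), ruling (chronicle I #2, chronicle II #5), strike (chronicle I #3, chronicle II #6), strike (chronicle I #4, chronicle II #7), merger (chronicle I #6, chronicle II #8), merger (chronicle I #7, chronicle II #10), launch (chronicle I #9, chronicle II #12); all 7 events appear in both, in order. The LCS DP gives dp[9][12] = 7, so this is optimal.

7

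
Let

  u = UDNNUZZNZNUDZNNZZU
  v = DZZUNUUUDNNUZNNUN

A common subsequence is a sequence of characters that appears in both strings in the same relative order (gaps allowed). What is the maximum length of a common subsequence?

10

Taking U at u[1]=v[8]; then D at u[2]=v[9]; then N at u[3]=v[10]; then N at u[4]=v[11]; then U at u[5]=v[12]; then Z at u[7]=v[13]; then N at u[8]=v[14]; then N at u[10]=v[15]; then U at u[11]=v[16]; then N at u[15]=v[17] gives a common subsequence of length 10, and the DP table's final entry dp[18][17] is also 10, so no common subsequence is longer.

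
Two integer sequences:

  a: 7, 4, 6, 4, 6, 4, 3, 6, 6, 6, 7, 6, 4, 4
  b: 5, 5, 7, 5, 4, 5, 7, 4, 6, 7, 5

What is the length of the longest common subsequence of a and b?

One common subsequence of length 5: 7 [1,3] → 4 [2,5] → 4 [6,8] → 6 [10,9] → 7 [11,10]. dp[14][11] = 5 confirms this is the maximum.

5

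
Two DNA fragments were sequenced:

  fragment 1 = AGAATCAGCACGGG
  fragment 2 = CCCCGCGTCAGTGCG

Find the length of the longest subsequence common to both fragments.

8

One common subsequence of length 8: G (fragment 1 #2, fragment 2 #5) → C (fragment 1 #6, fragment 2 #6) → G (fragment 1 #8, fragment 2 #7) → C (fragment 1 #9, fragment 2 #9) → A (fragment 1 #10, fragment 2 #10) → G (fragment 1 #12, fragment 2 #11) → G (fragment 1 #13, fragment 2 #13) → G (fragment 1 #14, fragment 2 #15). dp[14][15] = 8 confirms this is the maximum.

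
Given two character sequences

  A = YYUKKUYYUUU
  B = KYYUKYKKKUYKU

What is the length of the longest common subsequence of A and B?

Taking Y [1,2] → Y [2,3] → U [3,4] → K [4,8] → K [5,9] → U [6,10] → Y [7,11] → U [11,13] gives a common subsequence of length 8, and the DP table's final entry dp[11][13] is also 8, so no common subsequence is longer.

8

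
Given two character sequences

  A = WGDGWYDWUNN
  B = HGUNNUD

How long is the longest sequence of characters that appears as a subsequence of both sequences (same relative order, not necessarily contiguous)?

4

Taking G at A[4]=B[2], U at A[9]=B[3], N at A[10]=B[4], N at A[11]=B[5] gives a common subsequence of length 4. Since dp[11][7] = 4, nothing longer is possible.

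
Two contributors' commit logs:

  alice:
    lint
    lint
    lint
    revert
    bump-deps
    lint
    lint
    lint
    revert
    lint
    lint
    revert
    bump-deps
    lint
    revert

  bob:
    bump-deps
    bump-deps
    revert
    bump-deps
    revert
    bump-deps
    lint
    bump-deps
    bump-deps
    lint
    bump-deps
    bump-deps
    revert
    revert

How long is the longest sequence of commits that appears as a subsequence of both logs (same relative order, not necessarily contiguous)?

7

Match revert [4,3], bump-deps [5,4], revert [9,5], lint [10,7], lint [11,10], revert [12,13], revert [15,14] — 7 commits in the same relative order in both. Since dp[15][14] = 7, nothing longer is possible.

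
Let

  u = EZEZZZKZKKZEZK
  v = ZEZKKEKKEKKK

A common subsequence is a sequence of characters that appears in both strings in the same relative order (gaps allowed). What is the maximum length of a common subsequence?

8

Pick Z (u #2, v #1), then E (u #3, v #2), then Z (u #4, v #3), then K (u #7, v #5), then K (u #9, v #7), then K (u #10, v #8), then E (u #12, v #9), then K (u #14, v #12); all 8 characters appear in both, in order. The LCS DP gives dp[14][12] = 8, so this is optimal.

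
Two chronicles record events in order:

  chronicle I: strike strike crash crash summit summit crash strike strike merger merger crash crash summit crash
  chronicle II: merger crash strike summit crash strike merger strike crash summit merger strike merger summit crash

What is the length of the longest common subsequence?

Taking strike (chronicle I #2, chronicle II #3) → summit (chronicle I #6, chronicle II #4) → crash (chronicle I #7, chronicle II #5) → strike (chronicle I #8, chronicle II #6) → strike (chronicle I #9, chronicle II #8) → merger (chronicle I #10, chronicle II #11) → merger (chronicle I #11, chronicle II #13) → summit (chronicle I #14, chronicle II #14) → crash (chronicle I #15, chronicle II #15) gives a common subsequence of length 9. Since dp[15][15] = 9, nothing longer is possible.

9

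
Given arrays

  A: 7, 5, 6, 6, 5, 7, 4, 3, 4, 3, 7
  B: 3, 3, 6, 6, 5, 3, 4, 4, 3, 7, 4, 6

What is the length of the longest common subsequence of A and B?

7

Match 6 (A #3, B #3), then 6 (A #4, B #4), then 5 (A #5, B #5), then 4 (A #7, B #7), then 4 (A #9, B #8), then 3 (A #10, B #9), then 7 (A #11, B #10) — 7 values in the same relative order in both, and the DP table's final entry dp[11][12] is also 7, so no common subsequence is longer.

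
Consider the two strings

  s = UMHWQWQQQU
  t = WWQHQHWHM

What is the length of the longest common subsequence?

4

Taking W at s[4]=t[1], then W at s[6]=t[2], then Q at s[7]=t[3], then Q at s[8]=t[5] gives a common subsequence of length 4. Since dp[10][9] = 4, nothing longer is possible.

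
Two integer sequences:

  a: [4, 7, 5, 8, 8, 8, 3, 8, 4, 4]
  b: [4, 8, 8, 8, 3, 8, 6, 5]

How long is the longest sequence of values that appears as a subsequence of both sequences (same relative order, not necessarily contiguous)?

Pick 4 at a[1]=b[1]; then 8 at a[4]=b[2]; then 8 at a[5]=b[3]; then 8 at a[6]=b[4]; then 3 at a[7]=b[5]; then 8 at a[8]=b[6]; all 6 values appear in both, in order, and the DP table's final entry dp[10][8] is also 6, so no common subsequence is longer.

6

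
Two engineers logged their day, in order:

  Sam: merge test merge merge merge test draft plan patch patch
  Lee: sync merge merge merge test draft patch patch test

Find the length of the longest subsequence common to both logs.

7

Pick merge (Sam #3, Lee #2), merge (Sam #4, Lee #3), merge (Sam #5, Lee #4), test (Sam #6, Lee #5), draft (Sam #7, Lee #6), patch (Sam #9, Lee #7), patch (Sam #10, Lee #8); all 7 tasks appear in both, in order. The LCS DP gives dp[10][9] = 7, so this is optimal.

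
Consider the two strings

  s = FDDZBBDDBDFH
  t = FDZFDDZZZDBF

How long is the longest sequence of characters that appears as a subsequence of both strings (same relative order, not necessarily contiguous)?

7

Taking F at s[1]=t[4] → D at s[2]=t[5] → D at s[3]=t[6] → Z at s[4]=t[9] → D at s[8]=t[10] → B at s[9]=t[11] → F at s[11]=t[12] gives a common subsequence of length 7, and the DP table's final entry dp[12][12] is also 7, so no common subsequence is longer.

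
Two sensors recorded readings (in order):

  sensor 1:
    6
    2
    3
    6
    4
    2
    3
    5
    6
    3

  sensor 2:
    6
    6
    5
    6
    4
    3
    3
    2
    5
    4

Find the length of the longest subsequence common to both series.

5

Let dp[i][j] be the LCS length of the first i values of sensor 1 and the first j values of sensor 2. dp[i][j] = dp[i-1][j-1]+1 when the i-th and j-th values match, else max(dp[i-1][j], dp[i][j-1]).
    ·  6  6  5  6  4  3  3  2  5  4
 ·  0  0  0  0  0  0  0  0  0  0  0
 6  0  1  1  1  1  1  1  1  1  1  1
 2  0  1  1  1  1  1  1  1  2  2  2
 3  0  1  1  1  1  1  2  2  2  2  2
 6  0  1  2  2  2  2  2  2  2  2  2
 4  0  1  2  2  2  3  3  3  3  3  3
 2  0  1  2  2  2  3  3  3  4  4  4
 3  0  1  2  2  2  3  4  4  4  4  4
 5  0  1  2  3  3  3  4  4  4  5  5
 6  0  1  2  3  4  4  4  4  4  5  5
 3  0  1  2  3  4  4  5  5  5  5  5
dp[10][10] = 5. One LCS (by backtracking along matches): 6, 6, 4, 2, 5.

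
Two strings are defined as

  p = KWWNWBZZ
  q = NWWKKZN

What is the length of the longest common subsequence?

Let dp[i][j] be the LCS length of the first i characters of p and the first j characters of q. dp[i][j] = dp[i-1][j-1]+1 when the i-th and j-th characters match, else max(dp[i-1][j], dp[i][j-1]).
    ·  N  W  W  K  K  Z  N
 ·  0  0  0  0  0  0  0  0
 K  0  0  0  0  1  1  1  1
 W  0  0  1  1  1  1  1  1
 W  0  0  1  2  2  2  2  2
 N  0  1  1  2  2  2  2  3
 W  0  1  2  2  2  2  2  3
 B  0  1  2  2  2  2  2  3
 Z  0  1  2  2  2  2  3  3
 Z  0  1  2  2  2  2  3  3
dp[8][7] = 3. One LCS (by backtracking along matches): WWN.

3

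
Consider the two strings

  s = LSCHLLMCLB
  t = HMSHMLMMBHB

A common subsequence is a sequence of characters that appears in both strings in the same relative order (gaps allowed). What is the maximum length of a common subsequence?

Match S at s[2]=t[3]; then H at s[4]=t[4]; then L at s[5]=t[6]; then M at s[7]=t[8]; then B at s[10]=t[11] — 5 characters in the same relative order in both, and the DP table's final entry dp[10][11] is also 5, so no common subsequence is longer.

5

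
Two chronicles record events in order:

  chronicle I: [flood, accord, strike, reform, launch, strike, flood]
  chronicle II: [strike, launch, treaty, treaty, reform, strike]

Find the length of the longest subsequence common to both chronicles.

Pick strike (chronicle I #3, chronicle II #1); then reform (chronicle I #4, chronicle II #5); then strike (chronicle I #6, chronicle II #6); all 3 events appear in both, in order, and the DP table's final entry dp[7][6] is also 3, so no common subsequence is longer.

3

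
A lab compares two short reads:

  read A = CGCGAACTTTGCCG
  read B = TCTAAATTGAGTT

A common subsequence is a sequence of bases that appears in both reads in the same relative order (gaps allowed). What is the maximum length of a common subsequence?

One common subsequence of length 7: C (read A #1, read B #2) → A (read A #5, read B #5) → A (read A #6, read B #6) → T (read A #9, read B #7) → T (read A #10, read B #8) → G (read A #11, read B #9) → G (read A #14, read B #11). Since dp[14][13] = 7, nothing longer is possible.

7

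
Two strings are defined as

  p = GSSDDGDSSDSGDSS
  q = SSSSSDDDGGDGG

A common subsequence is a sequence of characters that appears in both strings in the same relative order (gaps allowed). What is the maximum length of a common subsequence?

7

Pick S (p #2, q #4), S (p #3, q #5), D (p #4, q #7), D (p #5, q #8), G (p #6, q #10), D (p #7, q #11), G (p #12, q #13); all 7 characters appear in both, in order. dp[15][13] = 7 confirms this is the maximum.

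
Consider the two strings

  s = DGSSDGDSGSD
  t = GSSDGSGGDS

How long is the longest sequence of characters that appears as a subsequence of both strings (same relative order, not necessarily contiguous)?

8

Taking G (s #2, t #1) → S (s #3, t #2) → S (s #4, t #3) → D (s #5, t #4) → G (s #6, t #5) → S (s #8, t #6) → G (s #9, t #8) → S (s #10, t #10) gives a common subsequence of length 8, and the DP table's final entry dp[11][10] is also 8, so no common subsequence is longer.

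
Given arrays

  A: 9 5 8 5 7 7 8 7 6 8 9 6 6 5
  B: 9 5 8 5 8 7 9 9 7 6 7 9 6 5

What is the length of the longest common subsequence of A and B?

10

Pick 9 [1,1] → 5 [2,2] → 8 [3,3] → 5 [4,4] → 7 [5,6] → 7 [6,9] → 7 [8,11] → 9 [11,12] → 6 [13,13] → 5 [14,14]; all 10 values appear in both, in order. The LCS DP gives dp[14][14] = 10, so this is optimal.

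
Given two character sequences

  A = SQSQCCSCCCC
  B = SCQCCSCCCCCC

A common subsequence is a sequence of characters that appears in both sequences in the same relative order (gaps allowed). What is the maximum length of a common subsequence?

Let dp[i][j] be the LCS length of the first i characters of A and the first j characters of B. dp[i][j] = dp[i-1][j-1]+1 when the i-th and j-th characters match, else max(dp[i-1][j], dp[i][j-1]).
    ·  S  C  Q  C  C  S  C  C  C  C  C  C
 ·  0  0  0  0  0  0  0  0  0  0  0  0  0
 S  0  1  1  1  1  1  1  1  1  1  1  1  1
 Q  0  1  1  2  2  2  2  2  2  2  2  2  2
 S  0  1  1  2  2  2  3  3  3  3  3  3  3
 Q  0  1  1  2  2  2  3  3  3  3  3  3  3
 C  0  1  2  2  3  3  3  4  4  4  4  4  4
 C  0  1  2  2  3  4  4  4  5  5  5  5  5
 S  0  1  2  2  3  4  5  5  5  5  5  5  5
 C  0  1  2  2  3  4  5  6  6  6  6  6  6
 C  0  1  2  2  3  4  5  6  7  7  7  7  7
 C  0  1  2  2  3  4  5  6  7  8  8  8  8
 C  0  1  2  2  3  4  5  6  7  8  9  9  9
dp[11][12] = 9. One LCS (by backtracking along matches): SQSCCCCCC.

9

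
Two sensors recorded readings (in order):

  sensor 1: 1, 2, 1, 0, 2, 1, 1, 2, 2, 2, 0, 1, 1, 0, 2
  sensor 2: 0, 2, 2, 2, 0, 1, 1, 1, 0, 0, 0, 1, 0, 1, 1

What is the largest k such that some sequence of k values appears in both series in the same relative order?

8

One common subsequence of length 8: 0 at sensor 1[4]=sensor 2[1] → 2 at sensor 1[8]=sensor 2[2] → 2 at sensor 1[9]=sensor 2[3] → 2 at sensor 1[10]=sensor 2[4] → 0 at sensor 1[11]=sensor 2[5] → 1 at sensor 1[12]=sensor 2[8] → 1 at sensor 1[13]=sensor 2[12] → 0 at sensor 1[14]=sensor 2[13]. Since dp[15][15] = 8, nothing longer is possible.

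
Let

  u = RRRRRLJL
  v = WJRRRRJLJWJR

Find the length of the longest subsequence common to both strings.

Let dp[i][j] be the LCS length of the first i characters of u and the first j characters of v. dp[i][j] = dp[i-1][j-1]+1 when the i-th and j-th characters match, else max(dp[i-1][j], dp[i][j-1]).
    ·  W  J  R  R  R  R  J  L  J  W  J  R
 ·  0  0  0  0  0  0  0  0  0  0  0  0  0
 R  0  0  0  1  1  1  1  1  1  1  1  1  1
 R  0  0  0  1  2  2  2  2  2  2  2  2  2
 R  0  0  0  1  2  3  3  3  3  3  3  3  3
 R  0  0  0  1  2  3  4  4  4  4  4  4  4
 R  0  0  0  1  2  3  4  4  4  4  4  4  5
 L  0  0  0  1  2  3  4  4  5  5  5  5  5
 J  0  0  1  1  2  3  4  5  5  6  6  6  6
 L  0  0  1  1  2  3  4  5  6  6  6  6  6
dp[8][12] = 6. One LCS (by backtracking along matches): RRRRLJ.

6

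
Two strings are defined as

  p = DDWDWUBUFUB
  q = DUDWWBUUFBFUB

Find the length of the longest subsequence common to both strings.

Let dp[i][j] be the LCS length of the first i characters of p and the first j characters of q. dp[i][j] = dp[i-1][j-1]+1 when the i-th and j-th characters match, else max(dp[i-1][j], dp[i][j-1]).
    ·  D  U  D  W  W  B  U  U  F  B  F  U  B
 ·  0  0  0  0  0  0  0  0  0  0  0  0  0  0
 D  0  1  1  1  1  1  1  1  1  1  1  1  1  1
 D  0  1  1  2  2  2  2  2  2  2  2  2  2  2
 W  0  1  1  2  3  3  3  3  3  3  3  3  3  3
 D  0  1  1  2  3  3  3  3  3  3  3  3  3  3
 W  0  1  1  2  3  4  4  4  4  4  4  4  4  4
 U  0  1  2  2  3  4  4  5  5  5  5  5  5  5
 B  0  1  2  2  3  4  5  5  5  5  6  6  6  6
 U  0  1  2  2  3  4  5  6  6  6  6  6  7  7
 F  0  1  2  2  3  4  5  6  6  7  7  7  7  7
 U  0  1  2  2  3  4  5  6  7  7  7  7  8  8
 B  0  1  2  2  3  4  5  6  7  7  8  8  8  9
dp[11][13] = 9. One LCS (by backtracking along matches): DDWWUBFUB.

9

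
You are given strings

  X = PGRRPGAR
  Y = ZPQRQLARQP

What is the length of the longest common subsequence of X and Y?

Let dp[i][j] be the LCS length of the first i characters of X and the first j characters of Y. dp[i][j] = dp[i-1][j-1]+1 when the i-th and j-th characters match, else max(dp[i-1][j], dp[i][j-1]).
    ·  Z  P  Q  R  Q  L  A  R  Q  P
 ·  0  0  0  0  0  0  0  0  0  0  0
 P  0  0  1  1  1  1  1  1  1  1  1
 G  0  0  1  1  1  1  1  1  1  1  1
 R  0  0  1  1  2  2  2  2  2  2  2
 R  0  0  1  1  2  2  2  2  3  3  3
 P  0  0  1  1  2  2  2  2  3  3  4
 G  0  0  1  1  2  2  2  2  3  3  4
 A  0  0  1  1  2  2  2  3  3  3  4
 R  0  0  1  1  2  2  2  3  4  4  4
dp[8][10] = 4. One LCS (by backtracking along matches): PRRP.

4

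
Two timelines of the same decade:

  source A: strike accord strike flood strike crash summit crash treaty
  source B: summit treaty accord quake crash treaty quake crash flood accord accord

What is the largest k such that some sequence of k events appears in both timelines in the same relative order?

One common subsequence of length 3: accord at source A[2]=source B[3], then crash at source A[6]=source B[5], then crash at source A[8]=source B[8]. Since dp[9][11] = 3, nothing longer is possible.

3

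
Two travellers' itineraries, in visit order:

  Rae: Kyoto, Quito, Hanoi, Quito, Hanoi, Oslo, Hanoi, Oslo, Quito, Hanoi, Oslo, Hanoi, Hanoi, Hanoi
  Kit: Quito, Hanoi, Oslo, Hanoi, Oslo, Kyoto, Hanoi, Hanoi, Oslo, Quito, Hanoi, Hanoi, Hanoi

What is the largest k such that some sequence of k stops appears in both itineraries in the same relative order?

10

One common subsequence of length 10: Quito at Rae[2]=Kit[1] → Hanoi at Rae[3]=Kit[2] → Hanoi at Rae[5]=Kit[4] → Oslo at Rae[6]=Kit[5] → Hanoi at Rae[7]=Kit[8] → Oslo at Rae[8]=Kit[9] → Quito at Rae[9]=Kit[10] → Hanoi at Rae[12]=Kit[11] → Hanoi at Rae[13]=Kit[12] → Hanoi at Rae[14]=Kit[13]. Since dp[14][13] = 10, nothing longer is possible.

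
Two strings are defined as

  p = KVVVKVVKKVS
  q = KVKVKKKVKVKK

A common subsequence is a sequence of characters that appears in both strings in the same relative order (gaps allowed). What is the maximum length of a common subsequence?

Let dp[i][j] be the LCS length of the first i characters of p and the first j characters of q. dp[i][j] = dp[i-1][j-1]+1 when the i-th and j-th characters match, else max(dp[i-1][j], dp[i][j-1]).
    ·  K  V  K  V  K  K  K  V  K  V  K  K
 ·  0  0  0  0  0  0  0  0  0  0  0  0  0
 K  0  1  1  1  1  1  1  1  1  1  1  1  1
 V  0  1  2  2  2  2  2  2  2  2  2  2  2
 V  0  1  2  2  3  3  3  3  3  3  3  3  3
 V  0  1  2  2  3  3  3  3  4  4  4  4  4
 K  0  1  2  3  3  4  4  4  4  5  5  5  5
 V  0  1  2  3  4  4  4  4  5  5  6  6  6
 V  0  1  2  3  4  4  4  4  5  5  6  6  6
 K  0  1  2  3  4  5  5  5  5  6  6  7  7
 K  0  1  2  3  4  5  6  6  6  6  6  7  8
 V  0  1  2  3  4  5  6  6  7  7  7  7  8
 S  0  1  2  3  4  5  6  6  7  7  7  7  8
dp[11][12] = 8. One LCS (by backtracking along matches): KVVVKVKK.

8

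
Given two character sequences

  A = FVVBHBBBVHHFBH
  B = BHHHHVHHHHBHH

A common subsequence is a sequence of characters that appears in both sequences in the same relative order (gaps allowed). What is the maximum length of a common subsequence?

7

Taking B (A #4, B #1) → H (A #5, B #5) → V (A #9, B #6) → H (A #10, B #9) → H (A #11, B #10) → B (A #13, B #11) → H (A #14, B #13) gives a common subsequence of length 7. Since dp[14][13] = 7, nothing longer is possible.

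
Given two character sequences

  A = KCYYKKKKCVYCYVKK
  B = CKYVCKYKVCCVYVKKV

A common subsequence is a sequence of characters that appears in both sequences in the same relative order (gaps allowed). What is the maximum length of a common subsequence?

Taking K [1,2], then C [2,5], then Y [4,7], then K [5,8], then C [9,11], then V [10,12], then Y [13,13], then V [14,14], then K [15,15], then K [16,16] gives a common subsequence of length 10. The LCS DP gives dp[16][17] = 10, so this is optimal.

10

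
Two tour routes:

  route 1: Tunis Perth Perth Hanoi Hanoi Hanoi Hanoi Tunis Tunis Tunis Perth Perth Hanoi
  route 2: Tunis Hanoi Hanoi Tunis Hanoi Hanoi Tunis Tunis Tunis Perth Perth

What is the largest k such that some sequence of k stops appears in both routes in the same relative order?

Match Tunis (route 1 #1, route 2 #1); then Hanoi (route 1 #4, route 2 #2); then Hanoi (route 1 #5, route 2 #3); then Hanoi (route 1 #6, route 2 #5); then Hanoi (route 1 #7, route 2 #6); then Tunis (route 1 #8, route 2 #7); then Tunis (route 1 #9, route 2 #8); then Tunis (route 1 #10, route 2 #9); then Perth (route 1 #11, route 2 #10); then Perth (route 1 #12, route 2 #11) — 10 stops in the same relative order in both. dp[13][11] = 10 confirms this is the maximum.

10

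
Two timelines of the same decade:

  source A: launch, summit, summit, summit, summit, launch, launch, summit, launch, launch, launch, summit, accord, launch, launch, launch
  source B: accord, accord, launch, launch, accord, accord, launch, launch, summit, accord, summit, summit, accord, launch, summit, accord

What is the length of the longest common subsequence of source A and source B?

One common subsequence of length 7: launch at source A[1]=source B[8], then summit at source A[2]=source B[9], then summit at source A[3]=source B[11], then summit at source A[4]=source B[12], then launch at source A[11]=source B[14], then summit at source A[12]=source B[15], then accord at source A[13]=source B[16]. The LCS DP gives dp[16][16] = 7, so this is optimal.

7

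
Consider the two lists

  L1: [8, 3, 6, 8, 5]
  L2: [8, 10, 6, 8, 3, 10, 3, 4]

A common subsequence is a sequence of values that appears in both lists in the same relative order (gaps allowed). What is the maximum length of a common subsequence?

Taking 8 (L1 #1, L2 #1) → 6 (L1 #3, L2 #3) → 8 (L1 #4, L2 #4) gives a common subsequence of length 3. The LCS DP gives dp[5][8] = 3, so this is optimal.

3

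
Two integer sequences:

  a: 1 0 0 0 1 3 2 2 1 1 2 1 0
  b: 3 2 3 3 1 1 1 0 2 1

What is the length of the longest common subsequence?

Match 3 (a #6, b #1); then 2 (a #7, b #2); then 1 (a #9, b #6); then 1 (a #10, b #7); then 2 (a #11, b #9); then 1 (a #12, b #10) — 6 values in the same relative order in both. The LCS DP gives dp[13][10] = 6, so this is optimal.

6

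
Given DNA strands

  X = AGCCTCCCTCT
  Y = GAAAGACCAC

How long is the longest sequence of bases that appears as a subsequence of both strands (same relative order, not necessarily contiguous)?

Match A [1,4], G [2,5], C [3,7], C [4,8], C [10,10] — 5 bases in the same relative order in both. dp[11][10] = 5 confirms this is the maximum.

5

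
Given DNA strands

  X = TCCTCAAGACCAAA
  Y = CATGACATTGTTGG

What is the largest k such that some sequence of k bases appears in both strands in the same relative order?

6

Match C at X[2]=Y[1], then T at X[4]=Y[3], then G at X[8]=Y[4], then A at X[9]=Y[5], then C at X[11]=Y[6], then A at X[12]=Y[7] — 6 bases in the same relative order in both. The LCS DP gives dp[14][14] = 6, so this is optimal.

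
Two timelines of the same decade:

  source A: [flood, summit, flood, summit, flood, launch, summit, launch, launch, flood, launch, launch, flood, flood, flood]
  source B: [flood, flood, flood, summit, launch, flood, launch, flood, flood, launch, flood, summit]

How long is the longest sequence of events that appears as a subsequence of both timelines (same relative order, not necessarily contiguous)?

10

Pick flood (source A #1, source B #1), flood (source A #3, source B #2), flood (source A #5, source B #3), summit (source A #7, source B #4), launch (source A #9, source B #5), flood (source A #10, source B #6), launch (source A #12, source B #7), flood (source A #13, source B #8), flood (source A #14, source B #9), flood (source A #15, source B #11); all 10 events appear in both, in order. The LCS DP gives dp[15][12] = 10, so this is optimal.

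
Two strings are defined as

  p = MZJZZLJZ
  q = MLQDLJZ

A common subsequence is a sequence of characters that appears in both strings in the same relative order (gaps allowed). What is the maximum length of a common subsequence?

4

Pick M at p[1]=q[1]; then L at p[6]=q[5]; then J at p[7]=q[6]; then Z at p[8]=q[7]; all 4 characters appear in both, in order. Since dp[8][7] = 4, nothing longer is possible.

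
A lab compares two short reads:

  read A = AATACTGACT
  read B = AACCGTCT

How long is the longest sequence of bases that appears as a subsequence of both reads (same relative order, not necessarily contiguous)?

6

One common subsequence of length 6: A at read A[1]=read B[1], then A at read A[2]=read B[2], then C at read A[5]=read B[4], then T at read A[6]=read B[6], then C at read A[9]=read B[7], then T at read A[10]=read B[8], and the DP table's final entry dp[10][8] is also 6, so no common subsequence is longer.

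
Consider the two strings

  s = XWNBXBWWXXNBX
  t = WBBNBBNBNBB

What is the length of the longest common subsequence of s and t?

6

Let dp[i][j] be the LCS length of the first i characters of s and the first j characters of t. dp[i][j] = dp[i-1][j-1]+1 when the i-th and j-th characters match, else max(dp[i-1][j], dp[i][j-1]).
    ·  W  B  B  N  B  B  N  B  N  B  B
 ·  0  0  0  0  0  0  0  0  0  0  0  0
 X  0  0  0  0  0  0  0  0  0  0  0  0
 W  0  1  1  1  1  1  1  1  1  1  1  1
 N  0  1  1  1  2  2  2  2  2  2  2  2
 B  0  1  2  2  2  3  3  3  3  3  3  3
 X  0  1  2  2  2  3  3  3  3  3  3  3
 B  0  1  2  3  3  3  4  4  4  4  4  4
 W  0  1  2  3  3  3  4  4  4  4  4  4
 W  0  1  2  3  3  3  4  4  4  4  4  4
 X  0  1  2  3  3  3  4  4  4  4  4  4
 X  0  1  2  3  3  3  4  4  4  4  4  4
 N  0  1  2  3  4  4  4  5  5  5  5  5
 B  0  1  2  3  4  5  5  5  6  6  6  6
 X  0  1  2  3  4  5  5  5  6  6  6  6
dp[13][11] = 6. One LCS (by backtracking along matches): WNBBNB.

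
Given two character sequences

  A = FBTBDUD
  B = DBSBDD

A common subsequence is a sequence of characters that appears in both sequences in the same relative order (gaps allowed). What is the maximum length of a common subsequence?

Let dp[i][j] be the LCS length of the first i characters of A and the first j characters of B. dp[i][j] = dp[i-1][j-1]+1 when the i-th and j-th characters match, else max(dp[i-1][j], dp[i][j-1]).
    ·  D  B  S  B  D  D
 ·  0  0  0  0  0  0  0
 F  0  0  0  0  0  0  0
 B  0  0  1  1  1  1  1
 T  0  0  1  1  1  1  1
 B  0  0  1  1  2  2  2
 D  0  1  1  1  2  3  3
 U  0  1  1  1  2  3  3
 D  0  1  1  1  2  3  4
dp[7][6] = 4. One LCS (by backtracking along matches): BBDD.

4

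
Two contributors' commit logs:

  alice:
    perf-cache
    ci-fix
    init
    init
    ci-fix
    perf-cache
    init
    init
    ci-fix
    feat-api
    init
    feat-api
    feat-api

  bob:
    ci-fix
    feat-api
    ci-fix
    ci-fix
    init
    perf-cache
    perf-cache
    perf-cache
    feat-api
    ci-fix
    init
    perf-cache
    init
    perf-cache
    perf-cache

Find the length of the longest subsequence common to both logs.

Match perf-cache at alice[1]=bob[8], ci-fix at alice[2]=bob[10], init at alice[3]=bob[11], init at alice[4]=bob[13], perf-cache at alice[6]=bob[15] — 5 commits in the same relative order in both. Since dp[13][15] = 5, nothing longer is possible.

5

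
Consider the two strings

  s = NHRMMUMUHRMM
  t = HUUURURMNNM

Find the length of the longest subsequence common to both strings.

Let dp[i][j] be the LCS length of the first i characters of s and the first j characters of t. dp[i][j] = dp[i-1][j-1]+1 when the i-th and j-th characters match, else max(dp[i-1][j], dp[i][j-1]).
    ·  H  U  U  U  R  U  R  M  N  N  M
 ·  0  0  0  0  0  0  0  0  0  0  0  0
 N  0  0  0  0  0  0  0  0  0  1  1  1
 H  0  1  1  1  1  1  1  1  1  1  1  1
 R  0  1  1  1  1  2  2  2  2  2  2  2
 M  0  1  1  1  1  2  2  2  3  3  3  3
 M  0  1  1  1  1  2  2  2  3  3  3  4
 U  0  1  2  2  2  2  3  3  3  3  3  4
 M  0  1  2  2  2  2  3  3  4  4  4  4
 U  0  1  2  3  3  3  3  3  4  4  4  4
 H  0  1  2  3  3  3  3  3  4  4  4  4
 R  0  1  2  3  3  4  4  4  4  4  4  4
 M  0  1  2  3  3  4  4  4  5  5  5  5
 M  0  1  2  3  3  4  4  4  5  5  5  6
dp[12][11] = 6. One LCS (by backtracking along matches): HRURMM.

6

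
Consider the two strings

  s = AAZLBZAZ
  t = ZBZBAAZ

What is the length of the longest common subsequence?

Let dp[i][j] be the LCS length of the first i characters of s and the first j characters of t. dp[i][j] = dp[i-1][j-1]+1 when the i-th and j-th characters match, else max(dp[i-1][j], dp[i][j-1]).
    ·  Z  B  Z  B  A  A  Z
 ·  0  0  0  0  0  0  0  0
 A  0  0  0  0  0  1  1  1
 A  0  0  0  0  0  1  2  2
 Z  0  1  1  1  1  1  2  3
 L  0  1  1  1  1  1  2  3
 B  0  1  2  2  2  2  2  3
 Z  0  1  2  3  3  3  3  3
 A  0  1  2  3  3  4  4  4
 Z  0  1  2  3  3  4  4  5
dp[8][7] = 5. One LCS (by backtracking along matches): ZBZAZ.

5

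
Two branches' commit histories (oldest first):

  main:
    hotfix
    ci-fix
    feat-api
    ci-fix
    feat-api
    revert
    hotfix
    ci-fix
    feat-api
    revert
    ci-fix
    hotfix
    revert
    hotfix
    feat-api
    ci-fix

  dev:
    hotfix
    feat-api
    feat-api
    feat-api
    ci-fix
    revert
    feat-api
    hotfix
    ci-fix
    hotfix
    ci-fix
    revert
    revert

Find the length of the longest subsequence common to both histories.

8

Taking hotfix [1,1]; then ci-fix [2,5]; then feat-api [3,7]; then ci-fix [4,9]; then hotfix [7,10]; then ci-fix [8,11]; then revert [10,12]; then revert [13,13] gives a common subsequence of length 8. The LCS DP gives dp[16][13] = 8, so this is optimal.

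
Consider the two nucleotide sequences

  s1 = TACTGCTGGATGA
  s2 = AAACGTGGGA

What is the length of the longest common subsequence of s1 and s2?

8

Let dp[i][j] be the LCS length of the first i bases of s1 and the first j bases of s2. dp[i][j] = dp[i-1][j-1]+1 when the i-th and j-th bases match, else max(dp[i-1][j], dp[i][j-1]).
    ·  A  A  A  C  G  T  G  G  G  A
 ·  0  0  0  0  0  0  0  0  0  0  0
 T  0  0  0  0  0  0  1  1  1  1  1
 A  0  1  1  1  1  1  1  1  1  1  2
 C  0  1  1  1  2  2  2  2  2  2  2
 T  0  1  1  1  2  2  3  3  3  3  3
 G  0  1  1  1  2  3  3  4  4  4  4
 C  0  1  1  1  2  3  3  4  4  4  4
 T  0  1  1  1  2  3  4  4  4  4  4
 G  0  1  1  1  2  3  4  5  5  5  5
 G  0  1  1  1  2  3  4  5  6  6  6
 A  0  1  2  2  2  3  4  5  6  6  7
 T  0  1  2  2  2  3  4  5  6  6  7
 G  0  1  2  2  2  3  4  5  6  7  7
 A  0  1  2  3  3  3  4  5  6  7  8
dp[13][10] = 8. One LCS (by backtracking along matches): ACGTGGGA.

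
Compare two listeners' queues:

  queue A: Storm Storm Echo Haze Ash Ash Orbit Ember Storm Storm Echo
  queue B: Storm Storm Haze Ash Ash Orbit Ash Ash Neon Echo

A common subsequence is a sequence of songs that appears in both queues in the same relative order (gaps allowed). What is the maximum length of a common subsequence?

7

Pick Storm (queue A #1, queue B #1), then Storm (queue A #2, queue B #2), then Haze (queue A #4, queue B #3), then Ash (queue A #5, queue B #4), then Ash (queue A #6, queue B #5), then Orbit (queue A #7, queue B #6), then Echo (queue A #11, queue B #10); all 7 songs appear in both, in order, and the DP table's final entry dp[11][10] is also 7, so no common subsequence is longer.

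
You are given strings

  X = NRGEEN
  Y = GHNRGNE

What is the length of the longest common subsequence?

4

Pick N (X #1, Y #3), R (X #2, Y #4), G (X #3, Y #5), E (X #5, Y #7); all 4 characters appear in both, in order. The LCS DP gives dp[6][7] = 4, so this is optimal.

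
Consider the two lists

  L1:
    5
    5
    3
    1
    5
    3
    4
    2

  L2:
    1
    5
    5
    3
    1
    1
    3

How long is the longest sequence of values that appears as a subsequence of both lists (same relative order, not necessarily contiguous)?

5

Pick 5 (L1 #1, L2 #2), then 5 (L1 #2, L2 #3), then 3 (L1 #3, L2 #4), then 1 (L1 #4, L2 #6), then 3 (L1 #6, L2 #7); all 5 values appear in both, in order. The LCS DP gives dp[8][7] = 5, so this is optimal.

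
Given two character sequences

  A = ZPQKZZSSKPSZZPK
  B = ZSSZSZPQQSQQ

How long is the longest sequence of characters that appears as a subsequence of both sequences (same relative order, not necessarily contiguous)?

6

Pick Z [6,1] → S [7,2] → S [8,3] → S [11,5] → Z [13,6] → P [14,7]; all 6 characters appear in both, in order, and the DP table's final entry dp[15][12] is also 6, so no common subsequence is longer.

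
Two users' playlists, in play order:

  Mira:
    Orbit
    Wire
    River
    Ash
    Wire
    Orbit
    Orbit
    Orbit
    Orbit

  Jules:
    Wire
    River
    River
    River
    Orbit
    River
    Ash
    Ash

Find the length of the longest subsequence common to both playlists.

Match Orbit [1,5], then River [3,6], then Ash [4,8] — 3 songs in the same relative order in both. Since dp[9][8] = 3, nothing longer is possible.

3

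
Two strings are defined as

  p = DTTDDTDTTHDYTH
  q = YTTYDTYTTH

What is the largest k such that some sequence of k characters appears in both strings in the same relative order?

7

Match T [2,2] → T [3,3] → D [5,5] → T [6,6] → T [9,8] → T [13,9] → H [14,10] — 7 characters in the same relative order in both. dp[14][10] = 7 confirms this is the maximum.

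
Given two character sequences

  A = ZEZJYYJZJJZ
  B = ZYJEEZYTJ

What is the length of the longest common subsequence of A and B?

5

Taking Z at A[1]=B[1], E at A[2]=B[5], Z at A[3]=B[6], Y at A[5]=B[7], J at A[10]=B[9] gives a common subsequence of length 5. Since dp[11][9] = 5, nothing longer is possible.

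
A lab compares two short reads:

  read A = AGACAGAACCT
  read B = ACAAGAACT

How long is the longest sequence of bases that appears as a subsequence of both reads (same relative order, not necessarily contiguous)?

One common subsequence of length 8: A (read A #1, read B #1), A (read A #3, read B #3), A (read A #5, read B #4), G (read A #6, read B #5), A (read A #7, read B #6), A (read A #8, read B #7), C (read A #10, read B #8), T (read A #11, read B #9). dp[11][9] = 8 confirms this is the maximum.

8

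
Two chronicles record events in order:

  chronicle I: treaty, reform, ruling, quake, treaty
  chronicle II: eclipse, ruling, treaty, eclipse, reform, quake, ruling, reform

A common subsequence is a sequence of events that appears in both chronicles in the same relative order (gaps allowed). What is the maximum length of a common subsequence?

Pick treaty at chronicle I[1]=chronicle II[3] → reform at chronicle I[2]=chronicle II[5] → ruling at chronicle I[3]=chronicle II[7]; all 3 events appear in both, in order. The LCS DP gives dp[5][8] = 3, so this is optimal.

3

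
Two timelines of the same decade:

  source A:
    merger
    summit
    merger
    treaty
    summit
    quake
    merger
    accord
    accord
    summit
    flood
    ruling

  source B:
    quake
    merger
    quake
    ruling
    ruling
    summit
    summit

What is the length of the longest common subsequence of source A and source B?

3

Match merger at source A[1]=source B[2], then summit at source A[5]=source B[6], then summit at source A[10]=source B[7] — 3 events in the same relative order in both, and the DP table's final entry dp[12][7] is also 3, so no common subsequence is longer.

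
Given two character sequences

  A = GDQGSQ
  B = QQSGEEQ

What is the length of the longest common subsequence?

Taking Q (A #3, B #2), then G (A #4, B #4), then Q (A #6, B #7) gives a common subsequence of length 3. Since dp[6][7] = 3, nothing longer is possible.

3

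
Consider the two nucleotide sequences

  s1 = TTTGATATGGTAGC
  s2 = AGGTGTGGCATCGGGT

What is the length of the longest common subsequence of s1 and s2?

Taking T at s1[1]=s2[4]; then T at s1[2]=s2[6]; then G at s1[4]=s2[8]; then A at s1[5]=s2[10]; then T at s1[6]=s2[11]; then G at s1[9]=s2[14]; then G at s1[10]=s2[15]; then T at s1[11]=s2[16] gives a common subsequence of length 8. The LCS DP gives dp[14][16] = 8, so this is optimal.

8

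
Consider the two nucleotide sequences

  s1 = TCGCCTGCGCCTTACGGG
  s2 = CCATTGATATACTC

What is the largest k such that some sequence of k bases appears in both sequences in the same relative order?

8

One common subsequence of length 8: C at s1[2]=s2[1] → C at s1[4]=s2[2] → T at s1[6]=s2[5] → G at s1[7]=s2[6] → T at s1[12]=s2[8] → T at s1[13]=s2[10] → A at s1[14]=s2[11] → C at s1[15]=s2[14]. Since dp[18][14] = 8, nothing longer is possible.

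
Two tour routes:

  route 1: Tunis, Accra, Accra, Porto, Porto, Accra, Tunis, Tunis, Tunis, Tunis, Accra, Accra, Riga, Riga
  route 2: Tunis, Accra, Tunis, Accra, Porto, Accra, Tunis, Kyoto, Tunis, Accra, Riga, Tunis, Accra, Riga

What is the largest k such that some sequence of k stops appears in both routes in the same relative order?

10

Pick Tunis at route 1[1]=route 2[1] → Accra at route 1[2]=route 2[2] → Accra at route 1[3]=route 2[4] → Porto at route 1[5]=route 2[5] → Accra at route 1[6]=route 2[6] → Tunis at route 1[7]=route 2[7] → Tunis at route 1[8]=route 2[9] → Tunis at route 1[10]=route 2[12] → Accra at route 1[12]=route 2[13] → Riga at route 1[14]=route 2[14]; all 10 stops appear in both, in order. dp[14][14] = 10 confirms this is the maximum.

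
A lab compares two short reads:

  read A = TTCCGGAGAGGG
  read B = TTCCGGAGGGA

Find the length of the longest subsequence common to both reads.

10

One common subsequence of length 10: T at read A[1]=read B[1]; then T at read A[2]=read B[2]; then C at read A[3]=read B[3]; then C at read A[4]=read B[4]; then G at read A[5]=read B[5]; then G at read A[6]=read B[6]; then A at read A[7]=read B[7]; then G at read A[8]=read B[8]; then G at read A[10]=read B[9]; then G at read A[11]=read B[10], and the DP table's final entry dp[12][11] is also 10, so no common subsequence is longer.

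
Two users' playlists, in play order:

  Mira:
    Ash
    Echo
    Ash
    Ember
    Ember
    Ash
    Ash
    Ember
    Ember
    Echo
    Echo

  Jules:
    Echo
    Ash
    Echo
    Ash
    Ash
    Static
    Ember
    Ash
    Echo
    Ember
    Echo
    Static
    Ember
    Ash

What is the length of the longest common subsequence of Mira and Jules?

7

One common subsequence of length 7: Ash at Mira[1]=Jules[2], then Echo at Mira[2]=Jules[3], then Ash at Mira[3]=Jules[5], then Ember at Mira[5]=Jules[7], then Ash at Mira[6]=Jules[8], then Ember at Mira[8]=Jules[10], then Ember at Mira[9]=Jules[13], and the DP table's final entry dp[11][14] is also 7, so no common subsequence is longer.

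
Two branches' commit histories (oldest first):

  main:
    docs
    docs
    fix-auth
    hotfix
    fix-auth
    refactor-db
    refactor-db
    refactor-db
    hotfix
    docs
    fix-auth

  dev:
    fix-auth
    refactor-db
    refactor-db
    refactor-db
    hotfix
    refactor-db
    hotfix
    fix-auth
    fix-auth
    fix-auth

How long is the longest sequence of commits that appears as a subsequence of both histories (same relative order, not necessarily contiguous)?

One common subsequence of length 6: fix-auth [3,1], then refactor-db [6,3], then refactor-db [7,4], then refactor-db [8,6], then hotfix [9,7], then fix-auth [11,10]. dp[11][10] = 6 confirms this is the maximum.

6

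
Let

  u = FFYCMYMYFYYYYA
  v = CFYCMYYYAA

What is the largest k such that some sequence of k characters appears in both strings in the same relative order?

Let dp[i][j] be the LCS length of the first i characters of u and the first j characters of v. dp[i][j] = dp[i-1][j-1]+1 when the i-th and j-th characters match, else max(dp[i-1][j], dp[i][j-1]).
    ·  C  F  Y  C  M  Y  Y  Y  A  A
 ·  0  0  0  0  0  0  0  0  0  0  0
 F  0  0  1  1  1  1  1  1  1  1  1
 F  0  0  1  1  1  1  1  1  1  1  1
 Y  0  0  1  2  2  2  2  2  2  2  2
 C  0  1  1  2  3  3  3  3  3  3  3
 M  0  1  1  2  3  4  4  4  4  4  4
 Y  0  1  1  2  3  4  5  5  5  5  5
 M  0  1  1  2  3  4  5  5  5  5  5
 Y  0  1  1  2  3  4  5  6  6  6  6
 F  0  1  2  2  3  4  5  6  6  6  6
 Y  0  1  2  3  3  4  5  6  7  7  7
 Y  0  1  2  3  3  4  5  6  7  7  7
 Y  0  1  2  3  3  4  5  6  7  7  7
 Y  0  1  2  3  3  4  5  6  7  7  7
 A  0  1  2  3  3  4  5  6  7  8  8
dp[14][10] = 8. One LCS (by backtracking along matches): FYCMYYYA.

8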